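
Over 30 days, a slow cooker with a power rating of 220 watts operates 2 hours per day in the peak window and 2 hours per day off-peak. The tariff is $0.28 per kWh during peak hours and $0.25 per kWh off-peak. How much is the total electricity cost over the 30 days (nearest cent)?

$7.00

Peak energy = 0.22 kW × 2 h × 30 = 13.2 kWh
Off-peak energy = 0.22 kW × 2 h × 30 = 13.2 kWh
Cost = 13.2 × $0.28 + 13.2 × $0.25 = $3.696 + $3.3 = $7.00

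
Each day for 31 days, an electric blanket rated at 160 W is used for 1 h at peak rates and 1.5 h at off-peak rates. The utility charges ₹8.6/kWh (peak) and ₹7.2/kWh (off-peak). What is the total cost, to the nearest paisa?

₹96.22

Peak energy = 0.16 kW × 1 h × 31 = 4.96 kWh
Off-peak energy = 0.16 kW × 1.5 h × 31 = 7.44 kWh
Cost = 4.96 × ₹8.6 + 7.44 × ₹7.2 = ₹42.656 + ₹53.568 = ₹96.22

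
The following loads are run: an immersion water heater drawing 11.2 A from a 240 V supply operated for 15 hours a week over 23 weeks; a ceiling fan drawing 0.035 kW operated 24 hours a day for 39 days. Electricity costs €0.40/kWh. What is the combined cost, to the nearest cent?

immersion water heater: Power = 11.2 A × 240 V = 2688 W = 2.688 kW
immersion water heater: Runtime = 15 h/week × 23 weeks = 345 h
immersion water heater: 2.688 kW × 345 h = 927.36 kWh
ceiling fan: Runtime = 24 h × 39 = 936 h
ceiling fan: 0.035 kW × 936 h = 32.76 kWh
Total energy = 960.12 kWh
Cost = 960.12 × €0.40 = €384.05

€384.05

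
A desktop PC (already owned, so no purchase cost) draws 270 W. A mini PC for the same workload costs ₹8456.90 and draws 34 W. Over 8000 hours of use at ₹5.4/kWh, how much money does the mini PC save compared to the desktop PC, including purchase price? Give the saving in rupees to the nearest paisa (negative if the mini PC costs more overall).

desktop PC: ₹0.00 + (270/1000) kW × 8000 h × ₹5.4 = ₹0.00 + ₹11664 = ₹11664
mini PC: ₹8456.90 + (34/1000) kW × 8000 h × ₹5.4 = ₹8456.90 + ₹1468.8 = ₹9925.7
Saving = ₹11664 − ₹9925.7 = ₹1738.3

₹1738.30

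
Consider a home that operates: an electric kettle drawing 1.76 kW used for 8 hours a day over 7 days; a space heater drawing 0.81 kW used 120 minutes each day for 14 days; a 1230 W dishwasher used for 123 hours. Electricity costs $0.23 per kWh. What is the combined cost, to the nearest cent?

$62.68

electric kettle: Runtime = 8 h/day × 7 days = 56 h
electric kettle: 1.76 kW × 56 h = 98.56 kWh
space heater: Runtime = 120 min × 14 = 1680 min = 28 h
space heater: 0.81 kW × 28 h = 22.68 kWh
dishwasher: 1.23 kW × 123 h = 151.29 kWh
Total energy = 272.53 kWh
Cost = 272.53 × $0.23 = $62.68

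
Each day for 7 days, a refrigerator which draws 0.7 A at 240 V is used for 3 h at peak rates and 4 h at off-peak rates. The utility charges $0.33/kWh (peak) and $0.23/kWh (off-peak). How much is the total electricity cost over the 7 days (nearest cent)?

Power = 0.7 A × 240 V = 168 W = 0.168 kW
Peak energy = 0.168 kW × 3 h × 7 = 3.528 kWh
Off-peak energy = 0.168 kW × 4 h × 7 = 4.704 kWh
Cost = 3.528 × $0.33 + 4.704 × $0.23 = $1.16424 + $1.08192 = $2.25

$2.25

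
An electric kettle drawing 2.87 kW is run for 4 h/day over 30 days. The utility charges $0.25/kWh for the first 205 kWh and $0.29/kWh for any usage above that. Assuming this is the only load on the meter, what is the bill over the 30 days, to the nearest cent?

$91.68

Runtime = 4 h/day × 30 days = 120 h
Energy = 2.87 kW × 120 h = 344.4 kWh
Tier 1 (0–205 kWh): 205 × $0.25 = $51.25
Above 205 kWh: 139.4 × $0.29 = $40.426
Bill = $91.68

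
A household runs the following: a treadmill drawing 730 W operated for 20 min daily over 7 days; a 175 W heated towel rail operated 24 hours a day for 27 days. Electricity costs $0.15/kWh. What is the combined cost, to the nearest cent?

treadmill: Runtime = 20 min × 7 = 140 min = 2.333333… h
treadmill: 0.73 kW × 2.333333… h = 1.703333… kWh
heated towel rail: Runtime = 24 h × 27 = 648 h
heated towel rail: 0.175 kW × 648 h = 113.4 kWh
Total energy = 115.103333… kWh
Cost = 115.103333… × $0.15 = $17.27

$17.27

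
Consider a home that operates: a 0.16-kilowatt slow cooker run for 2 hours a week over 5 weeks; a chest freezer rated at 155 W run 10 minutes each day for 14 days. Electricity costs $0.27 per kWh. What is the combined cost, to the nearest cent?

slow cooker: Runtime = 2 h/week × 5 weeks = 10 h
slow cooker: 0.16 kW × 10 h = 1.6 kWh
chest freezer: Runtime = 10 min × 14 = 140 min = 2.333333… h
chest freezer: 0.155 kW × 2.333333… h = 0.361666… kWh
Total energy = 1.961666… kWh
Cost = 1.961666… × $0.27 = $0.53

$0.53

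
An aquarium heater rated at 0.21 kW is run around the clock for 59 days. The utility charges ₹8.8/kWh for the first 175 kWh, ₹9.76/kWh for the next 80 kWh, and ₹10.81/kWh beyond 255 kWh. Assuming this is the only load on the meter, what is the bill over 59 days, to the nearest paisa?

₹2778.71

Runtime = 24 h × 59 = 1416 h
Energy = 0.21 kW × 1416 h = 297.36 kWh
Tier 1 (0–175 kWh): 175 × ₹8.8 = ₹1540
Tier 2 (175–255 kWh): 80 × ₹9.76 = ₹780.8
Above 255 kWh: 42.36 × ₹10.81 = ₹457.9116
Bill = ₹2778.71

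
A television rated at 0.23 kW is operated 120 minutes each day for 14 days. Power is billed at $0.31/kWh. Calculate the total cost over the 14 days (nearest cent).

Runtime = 120 min × 14 = 1680 min = 28 h
Energy = 0.23 kW × 28 h = 6.44 kWh
Cost = 6.44 kWh × $0.31/kWh = $2.00

$2.00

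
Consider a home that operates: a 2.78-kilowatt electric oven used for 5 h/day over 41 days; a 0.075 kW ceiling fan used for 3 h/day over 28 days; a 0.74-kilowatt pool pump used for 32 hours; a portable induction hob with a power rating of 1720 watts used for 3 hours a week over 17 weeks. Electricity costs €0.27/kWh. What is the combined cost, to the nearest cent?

€185.65

electric oven: Runtime = 5 h/day × 41 days = 205 h
electric oven: 2.78 kW × 205 h = 569.9 kWh
ceiling fan: Runtime = 3 h/day × 28 days = 84 h
ceiling fan: 0.075 kW × 84 h = 6.3 kWh
pool pump: 0.74 kW × 32 h = 23.68 kWh
portable induction hob: Runtime = 3 h/week × 17 weeks = 51 h
portable induction hob: 1.72 kW × 51 h = 87.72 kWh
Total energy = 687.6 kWh
Cost = 687.6 × €0.27 = €185.65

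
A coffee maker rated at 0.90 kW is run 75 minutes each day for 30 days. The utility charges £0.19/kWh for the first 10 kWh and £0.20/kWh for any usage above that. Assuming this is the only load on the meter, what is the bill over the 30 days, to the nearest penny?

£6.65

Runtime = 75 min × 30 = 2250 min = 37.5 h
Energy = 0.9 kW × 37.5 h = 33.75 kWh
Tier 1 (0–10 kWh): 10 × £0.19 = £1.9
Above 10 kWh: 23.75 × £0.20 = £4.75
Bill = £6.65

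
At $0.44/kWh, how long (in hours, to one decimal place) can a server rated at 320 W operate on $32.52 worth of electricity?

231.0 h

Energy available = $32.52 ÷ $0.44/kWh = 73.9091 kWh
Hours = 73.9091 kWh ÷ 0.32 kW = 231.0 h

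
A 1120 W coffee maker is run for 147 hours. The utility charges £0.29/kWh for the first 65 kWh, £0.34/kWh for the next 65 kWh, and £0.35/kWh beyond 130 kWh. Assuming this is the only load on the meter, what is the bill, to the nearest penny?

£53.07

Energy = 1.12 kW × 147 h = 164.64 kWh
Tier 1 (0–65 kWh): 65 × £0.29 = £18.85
Tier 2 (65–130 kWh): 65 × £0.34 = £22.1
Above 130 kWh: 34.64 × £0.35 = £12.124
Bill = £53.07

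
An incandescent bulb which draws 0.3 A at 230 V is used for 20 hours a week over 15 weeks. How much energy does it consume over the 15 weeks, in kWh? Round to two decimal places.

20.70 kWh

Power = 0.3 A × 230 V = 69 W = 0.069 kW
Runtime = 20 h/week × 15 weeks = 300 h
Energy = 0.069 kW × 300 h = 20.7 kWh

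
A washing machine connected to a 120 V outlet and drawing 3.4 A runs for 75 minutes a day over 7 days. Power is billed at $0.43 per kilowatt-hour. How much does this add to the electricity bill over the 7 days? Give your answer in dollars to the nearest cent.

$1.54

Power = 3.4 A × 120 V = 408 W = 0.408 kW
Runtime = 75 min × 7 = 525 min = 8.75 h
Energy = 0.408 kW × 8.75 h = 3.57 kWh
Cost = 3.57 kWh × $0.43/kWh = $1.54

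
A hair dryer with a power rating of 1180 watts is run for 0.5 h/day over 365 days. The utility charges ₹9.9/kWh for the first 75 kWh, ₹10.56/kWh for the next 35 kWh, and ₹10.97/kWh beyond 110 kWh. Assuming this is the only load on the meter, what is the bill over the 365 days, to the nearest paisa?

₹2267.79

Runtime = 0.5 h/day × 365 days = 182.5 h
Energy = 1.18 kW × 182.5 h = 215.35 kWh
Tier 1 (0–75 kWh): 75 × ₹9.9 = ₹742.5
Tier 2 (75–110 kWh): 35 × ₹10.56 = ₹369.6
Above 110 kWh: 105.35 × ₹10.97 = ₹1155.6895
Bill = ₹2267.79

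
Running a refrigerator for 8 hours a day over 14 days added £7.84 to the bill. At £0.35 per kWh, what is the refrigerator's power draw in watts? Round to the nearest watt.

200 W

Energy = £7.84 ÷ £0.35/kWh = 22.4 kWh
Runtime = 8 h/day × 14 days = 112 h
Power = 22.4 kWh ÷ 112 h = 0.2 kW = 200 W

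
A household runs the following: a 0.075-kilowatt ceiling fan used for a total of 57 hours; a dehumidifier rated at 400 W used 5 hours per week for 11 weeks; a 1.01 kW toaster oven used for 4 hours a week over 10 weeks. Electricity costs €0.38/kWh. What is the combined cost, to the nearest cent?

€25.34

ceiling fan: 0.075 kW × 57 h = 4.275 kWh
dehumidifier: Runtime = 5 h/week × 11 weeks = 55 h
dehumidifier: 0.4 kW × 55 h = 22 kWh
toaster oven: Runtime = 4 h/week × 10 weeks = 40 h
toaster oven: 1.01 kW × 40 h = 40.4 kWh
Total energy = 66.675 kWh
Cost = 66.675 × €0.38 = €25.34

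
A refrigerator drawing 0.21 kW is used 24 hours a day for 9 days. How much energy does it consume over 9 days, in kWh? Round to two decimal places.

Runtime = 24 h × 9 = 216 h
Energy = 0.21 kW × 216 h = 45.36 kWh

45.36 kWh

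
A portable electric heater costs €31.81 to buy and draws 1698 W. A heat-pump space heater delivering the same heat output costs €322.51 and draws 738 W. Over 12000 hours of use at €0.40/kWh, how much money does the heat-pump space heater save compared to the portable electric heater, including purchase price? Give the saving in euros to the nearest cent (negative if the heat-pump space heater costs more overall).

€4317.30

portable electric heater: €31.81 + (1698/1000) kW × 12000 h × €0.40 = €31.81 + €8150.4 = €8182.21
heat-pump space heater: €322.51 + (738/1000) kW × 12000 h × €0.40 = €322.51 + €3542.4 = €3864.91
Saving = €8182.21 − €3864.91 = €4317.3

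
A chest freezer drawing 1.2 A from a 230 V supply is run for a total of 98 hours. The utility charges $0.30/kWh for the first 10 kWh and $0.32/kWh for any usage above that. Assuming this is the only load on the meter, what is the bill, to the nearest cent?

Power = 1.2 A × 230 V = 276 W = 0.276 kW
Energy = 0.276 kW × 98 h = 27.048 kWh
Tier 1 (0–10 kWh): 10 × $0.30 = $3
Above 10 kWh: 17.048 × $0.32 = $5.45536
Bill = $8.46

$8.46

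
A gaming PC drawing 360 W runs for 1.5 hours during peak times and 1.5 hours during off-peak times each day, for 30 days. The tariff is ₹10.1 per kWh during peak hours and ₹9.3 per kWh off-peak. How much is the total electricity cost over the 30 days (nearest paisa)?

₹314.28

Peak energy = 0.36 kW × 1.5 h × 30 = 16.2 kWh
Off-peak energy = 0.36 kW × 1.5 h × 30 = 16.2 kWh
Cost = 16.2 × ₹10.1 + 16.2 × ₹9.3 = ₹163.62 + ₹150.66 = ₹314.28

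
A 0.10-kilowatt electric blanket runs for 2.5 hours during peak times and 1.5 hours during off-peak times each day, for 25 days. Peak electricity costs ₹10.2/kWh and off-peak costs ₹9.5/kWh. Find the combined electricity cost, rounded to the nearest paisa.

₹99.38

Peak energy = 0.1 kW × 2.5 h × 25 = 6.25 kWh
Off-peak energy = 0.1 kW × 1.5 h × 25 = 3.75 kWh
Cost = 6.25 × ₹10.2 + 3.75 × ₹9.5 = ₹63.75 + ₹35.625 = ₹99.38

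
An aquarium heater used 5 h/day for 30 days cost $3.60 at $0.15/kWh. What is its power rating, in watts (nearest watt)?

160 W

Energy = $3.60 ÷ $0.15/kWh = 24 kWh
Runtime = 5 h/day × 30 days = 150 h
Power = 24 kWh ÷ 150 h = 0.16 kW = 160 W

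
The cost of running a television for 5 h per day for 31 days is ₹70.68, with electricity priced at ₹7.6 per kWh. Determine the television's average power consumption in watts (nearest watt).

60 W

Energy = ₹70.68 ÷ ₹7.6/kWh = 9.3 kWh
Runtime = 5 h/day × 31 days = 155 h
Power = 9.3 kWh ÷ 155 h = 0.06 kW = 60 W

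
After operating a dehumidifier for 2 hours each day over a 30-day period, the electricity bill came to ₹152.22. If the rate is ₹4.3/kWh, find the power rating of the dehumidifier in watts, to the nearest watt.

Energy = ₹152.22 ÷ ₹4.3/kWh = 35.4 kWh
Runtime = 2 h/day × 30 days = 60 h
Power = 35.4 kWh ÷ 60 h = 0.59 kW = 590 W

590 W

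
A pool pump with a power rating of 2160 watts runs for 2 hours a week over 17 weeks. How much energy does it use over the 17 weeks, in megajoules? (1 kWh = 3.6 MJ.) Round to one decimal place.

Runtime = 2 h/week × 17 weeks = 34 h
Energy = 2.16 kW × 34 h = 73.44 kWh
= 73.44 × 3.6 MJ = 264.4 MJ

264.4 MJ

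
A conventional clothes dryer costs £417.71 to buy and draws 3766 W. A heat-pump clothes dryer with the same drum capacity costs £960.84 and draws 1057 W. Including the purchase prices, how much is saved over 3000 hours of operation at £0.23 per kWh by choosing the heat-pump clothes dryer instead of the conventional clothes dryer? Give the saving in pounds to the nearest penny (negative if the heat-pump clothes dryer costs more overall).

conventional clothes dryer: £417.71 + (3766/1000) kW × 3000 h × £0.23 = £417.71 + £2598.54 = £3016.25
heat-pump clothes dryer: £960.84 + (1057/1000) kW × 3000 h × £0.23 = £960.84 + £729.33 = £1690.17
Saving = £3016.25 − £1690.17 = £1326.08

£1326.08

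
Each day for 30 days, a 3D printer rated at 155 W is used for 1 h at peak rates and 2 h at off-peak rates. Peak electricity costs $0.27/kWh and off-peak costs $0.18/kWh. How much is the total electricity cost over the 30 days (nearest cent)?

$2.93

Peak energy = 0.155 kW × 1 h × 30 = 4.65 kWh
Off-peak energy = 0.155 kW × 2 h × 30 = 9.3 kWh
Cost = 4.65 × $0.27 + 9.3 × $0.18 = $1.2555 + $1.674 = $2.93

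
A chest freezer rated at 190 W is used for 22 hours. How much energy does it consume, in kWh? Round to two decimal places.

4.18 kWh

Energy = 0.19 kW × 22 h = 4.18 kWh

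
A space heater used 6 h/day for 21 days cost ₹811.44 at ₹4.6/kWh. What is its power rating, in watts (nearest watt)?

Energy = ₹811.44 ÷ ₹4.6/kWh = 176.4 kWh
Runtime = 6 h/day × 21 days = 126 h
Power = 176.4 kWh ÷ 126 h = 1.4 kW = 1400 W

1400 W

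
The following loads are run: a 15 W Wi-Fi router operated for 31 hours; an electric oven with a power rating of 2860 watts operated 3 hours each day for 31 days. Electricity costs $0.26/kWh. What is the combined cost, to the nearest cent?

Wi-Fi router: 0.015 kW × 31 h = 0.465 kWh
electric oven: Runtime = 3 h/day × 31 days = 93 h
electric oven: 2.86 kW × 93 h = 265.98 kWh
Total energy = 266.445 kWh
Cost = 266.445 × $0.26 = $69.28

$69.28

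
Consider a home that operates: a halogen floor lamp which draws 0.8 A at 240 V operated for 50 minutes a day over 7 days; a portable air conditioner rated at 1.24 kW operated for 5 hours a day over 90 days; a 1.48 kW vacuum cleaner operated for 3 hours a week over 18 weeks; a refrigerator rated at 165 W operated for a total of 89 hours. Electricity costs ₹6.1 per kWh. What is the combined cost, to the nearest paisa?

halogen floor lamp: Power = 0.8 A × 240 V = 192 W = 0.192 kW
halogen floor lamp: Runtime = 50 min × 7 = 350 min = 5.833333… h
halogen floor lamp: 0.192 kW × 5.833333… h = 1.12 kWh
portable air conditioner: Runtime = 5 h/day × 90 days = 450 h
portable air conditioner: 1.24 kW × 450 h = 558 kWh
vacuum cleaner: Runtime = 3 h/week × 18 weeks = 54 h
vacuum cleaner: 1.48 kW × 54 h = 79.92 kWh
refrigerator: 0.165 kW × 89 h = 14.685 kWh
Total energy = 653.725 kWh
Cost = 653.725 × ₹6.1 = ₹3987.72

₹3987.72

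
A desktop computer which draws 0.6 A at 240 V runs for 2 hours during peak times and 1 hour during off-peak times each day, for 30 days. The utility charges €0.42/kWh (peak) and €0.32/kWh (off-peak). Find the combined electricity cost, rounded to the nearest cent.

€5.01

Power = 0.6 A × 240 V = 144 W = 0.144 kW
Peak energy = 0.144 kW × 2 h × 30 = 8.64 kWh
Off-peak energy = 0.144 kW × 1 h × 30 = 4.32 kWh
Cost = 8.64 × €0.42 + 4.32 × €0.32 = €3.6288 + €1.3824 = €5.01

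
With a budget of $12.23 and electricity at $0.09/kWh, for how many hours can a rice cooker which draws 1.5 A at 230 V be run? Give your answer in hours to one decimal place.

Power = 1.5 A × 230 V = 345 W = 0.345 kW
Energy available = $12.23 ÷ $0.09/kWh = 135.8889 kWh
Hours = 135.8889 kWh ÷ 0.345 kW = 393.9 h

393.9 h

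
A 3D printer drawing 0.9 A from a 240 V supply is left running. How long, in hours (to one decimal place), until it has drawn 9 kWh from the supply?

41.7 h

Power = 0.9 A × 240 V = 216 W = 0.216 kW
Hours = 9 kWh ÷ 0.216 kW = 41.7 h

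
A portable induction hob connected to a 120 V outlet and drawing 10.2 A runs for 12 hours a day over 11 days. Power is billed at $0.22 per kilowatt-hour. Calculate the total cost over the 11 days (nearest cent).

Power = 10.2 A × 120 V = 1224 W = 1.224 kW
Runtime = 12 h/day × 11 days = 132 h
Energy = 1.224 kW × 132 h = 161.568 kWh
Cost = 161.568 kWh × $0.22/kWh = $35.54

$35.54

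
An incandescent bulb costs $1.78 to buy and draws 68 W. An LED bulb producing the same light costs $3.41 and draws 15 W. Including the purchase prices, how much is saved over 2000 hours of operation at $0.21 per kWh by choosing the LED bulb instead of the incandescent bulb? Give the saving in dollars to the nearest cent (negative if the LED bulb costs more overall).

incandescent bulb: $1.78 + (68/1000) kW × 2000 h × $0.21 = $1.78 + $28.56 = $30.34
LED bulb: $3.41 + (15/1000) kW × 2000 h × $0.21 = $3.41 + $6.3 = $9.71
Saving = $30.34 − $9.71 = $20.63

$20.63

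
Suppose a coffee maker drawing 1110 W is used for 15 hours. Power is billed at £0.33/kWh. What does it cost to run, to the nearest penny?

Energy = 1.11 kW × 15 h = 16.65 kWh
Cost = 16.65 kWh × £0.33/kWh = £5.49

£5.49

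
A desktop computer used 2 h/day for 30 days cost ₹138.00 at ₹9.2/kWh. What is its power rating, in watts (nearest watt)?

Energy = ₹138.00 ÷ ₹9.2/kWh = 15 kWh
Runtime = 2 h/day × 30 days = 60 h
Power = 15 kWh ÷ 60 h = 0.25 kW = 250 W

250 W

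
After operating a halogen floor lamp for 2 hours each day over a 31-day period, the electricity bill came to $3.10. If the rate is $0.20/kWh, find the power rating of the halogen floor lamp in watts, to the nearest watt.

250 W

Energy = $3.10 ÷ $0.20/kWh = 15.5 kWh
Runtime = 2 h/day × 31 days = 62 h
Power = 15.5 kWh ÷ 62 h = 0.25 kW = 250 W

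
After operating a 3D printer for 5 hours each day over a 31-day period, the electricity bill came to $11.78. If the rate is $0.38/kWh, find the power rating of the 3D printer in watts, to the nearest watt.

200 W

Energy = $11.78 ÷ $0.38/kWh = 31 kWh
Runtime = 5 h/day × 31 days = 155 h
Power = 31 kWh ÷ 155 h = 0.2 kW = 200 W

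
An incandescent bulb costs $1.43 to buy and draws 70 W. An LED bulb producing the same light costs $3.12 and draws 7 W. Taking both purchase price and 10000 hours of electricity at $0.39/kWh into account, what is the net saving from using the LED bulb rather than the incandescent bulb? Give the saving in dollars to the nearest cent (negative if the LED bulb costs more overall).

$244.01

incandescent bulb: $1.43 + (70/1000) kW × 10000 h × $0.39 = $1.43 + $273 = $274.43
LED bulb: $3.12 + (7/1000) kW × 10000 h × $0.39 = $3.12 + $27.3 = $30.42
Saving = $274.43 − $30.42 = $244.01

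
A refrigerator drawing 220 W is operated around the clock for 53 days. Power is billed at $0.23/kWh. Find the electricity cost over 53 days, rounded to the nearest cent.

$64.36

Runtime = 24 h × 53 = 1272 h
Energy = 0.22 kW × 1272 h = 279.84 kWh
Cost = 279.84 kWh × $0.23/kWh = $64.36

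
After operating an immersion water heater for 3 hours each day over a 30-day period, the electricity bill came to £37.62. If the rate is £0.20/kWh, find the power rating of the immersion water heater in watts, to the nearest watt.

Energy = £37.62 ÷ £0.20/kWh = 188.1 kWh
Runtime = 3 h/day × 30 days = 90 h
Power = 188.1 kWh ÷ 90 h = 2.09 kW = 2090 W

2090 W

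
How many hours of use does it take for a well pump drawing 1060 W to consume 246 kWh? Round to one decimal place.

Hours = 246 kWh ÷ 1.06 kW = 232.1 h

232.1 h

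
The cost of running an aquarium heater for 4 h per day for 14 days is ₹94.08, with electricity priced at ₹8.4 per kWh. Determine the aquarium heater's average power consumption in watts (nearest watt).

200 W

Energy = ₹94.08 ÷ ₹8.4/kWh = 11.2 kWh
Runtime = 4 h/day × 14 days = 56 h
Power = 11.2 kWh ÷ 56 h = 0.2 kW = 200 W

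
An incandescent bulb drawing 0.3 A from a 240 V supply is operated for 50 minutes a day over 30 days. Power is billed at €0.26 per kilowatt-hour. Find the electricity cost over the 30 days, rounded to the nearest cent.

€0.47

Power = 0.3 A × 240 V = 72 W = 0.072 kW
Runtime = 50 min × 30 = 1500 min = 25 h
Energy = 0.072 kW × 25 h = 1.8 kWh
Cost = 1.8 kWh × €0.26/kWh = €0.47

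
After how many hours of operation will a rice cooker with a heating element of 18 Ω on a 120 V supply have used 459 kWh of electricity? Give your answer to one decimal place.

Power = V²/R = 120²/18 = 800 W = 0.8 kW
Hours = 459 kWh ÷ 0.8 kW = 573.8 h

573.8 h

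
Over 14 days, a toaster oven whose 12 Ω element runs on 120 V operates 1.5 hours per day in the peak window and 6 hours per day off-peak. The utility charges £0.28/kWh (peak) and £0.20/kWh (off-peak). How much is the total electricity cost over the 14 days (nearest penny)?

Power = V²/R = 120²/12 = 1200 W = 1.2 kW
Peak energy = 1.2 kW × 1.5 h × 14 = 25.2 kWh
Off-peak energy = 1.2 kW × 6 h × 14 = 100.8 kWh
Cost = 25.2 × £0.28 + 100.8 × £0.20 = £7.056 + £20.16 = £27.22

£27.22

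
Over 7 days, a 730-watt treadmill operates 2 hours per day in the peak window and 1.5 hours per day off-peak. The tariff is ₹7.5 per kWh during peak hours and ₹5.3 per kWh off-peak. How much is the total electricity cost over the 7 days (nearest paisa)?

Peak energy = 0.73 kW × 2 h × 7 = 10.22 kWh
Off-peak energy = 0.73 kW × 1.5 h × 7 = 7.665 kWh
Cost = 10.22 × ₹7.5 + 7.665 × ₹5.3 = ₹76.65 + ₹40.6245 = ₹117.27

₹117.27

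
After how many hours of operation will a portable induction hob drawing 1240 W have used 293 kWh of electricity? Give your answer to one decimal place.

Hours = 293 kWh ÷ 1.24 kW = 236.3 h

236.3 h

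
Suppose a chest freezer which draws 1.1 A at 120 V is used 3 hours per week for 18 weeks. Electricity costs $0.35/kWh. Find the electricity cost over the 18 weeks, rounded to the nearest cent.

$2.49

Power = 1.1 A × 120 V = 132 W = 0.132 kW
Runtime = 3 h/week × 18 weeks = 54 h
Energy = 0.132 kW × 54 h = 7.128 kWh
Cost = 7.128 kWh × $0.35/kWh = $2.49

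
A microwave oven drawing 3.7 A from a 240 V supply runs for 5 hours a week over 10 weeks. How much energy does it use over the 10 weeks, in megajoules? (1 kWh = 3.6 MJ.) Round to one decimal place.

Power = 3.7 A × 240 V = 888 W = 0.888 kW
Runtime = 5 h/week × 10 weeks = 50 h
Energy = 0.888 kW × 50 h = 44.4 kWh
= 44.4 × 3.6 MJ = 159.8 MJ

159.8 MJ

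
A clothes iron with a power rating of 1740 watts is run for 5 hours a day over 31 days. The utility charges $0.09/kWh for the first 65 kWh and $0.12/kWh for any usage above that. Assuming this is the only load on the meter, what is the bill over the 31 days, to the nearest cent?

$30.41

Runtime = 5 h/day × 31 days = 155 h
Energy = 1.74 kW × 155 h = 269.7 kWh
Tier 1 (0–65 kWh): 65 × $0.09 = $5.85
Above 65 kWh: 204.7 × $0.12 = $24.564
Bill = $30.41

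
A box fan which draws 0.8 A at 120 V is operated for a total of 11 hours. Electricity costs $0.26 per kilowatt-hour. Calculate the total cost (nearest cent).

Power = 0.8 A × 120 V = 96 W = 0.096 kW
Energy = 0.096 kW × 11 h = 1.056 kWh
Cost = 1.056 kWh × $0.26/kWh = $0.27

$0.27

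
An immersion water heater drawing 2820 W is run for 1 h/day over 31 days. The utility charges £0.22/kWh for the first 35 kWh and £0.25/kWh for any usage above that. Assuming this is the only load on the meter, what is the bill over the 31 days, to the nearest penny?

£20.81

Runtime = 1 h/day × 31 days = 31 h
Energy = 2.82 kW × 31 h = 87.42 kWh
Tier 1 (0–35 kWh): 35 × £0.22 = £7.7
Above 35 kWh: 52.42 × £0.25 = £13.105
Bill = £20.81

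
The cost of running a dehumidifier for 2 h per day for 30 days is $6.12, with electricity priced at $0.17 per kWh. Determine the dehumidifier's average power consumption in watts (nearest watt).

Energy = $6.12 ÷ $0.17/kWh = 36 kWh
Runtime = 2 h/day × 30 days = 60 h
Power = 36 kWh ÷ 60 h = 0.6 kW = 600 W

600 W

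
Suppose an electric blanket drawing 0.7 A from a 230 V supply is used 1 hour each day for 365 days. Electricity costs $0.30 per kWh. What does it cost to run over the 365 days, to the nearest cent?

Power = 0.7 A × 230 V = 161 W = 0.161 kW
Runtime = 1 h/day × 365 days = 365 h
Energy = 0.161 kW × 365 h = 58.765 kWh
Cost = 58.765 kWh × $0.30/kWh = $17.63

$17.63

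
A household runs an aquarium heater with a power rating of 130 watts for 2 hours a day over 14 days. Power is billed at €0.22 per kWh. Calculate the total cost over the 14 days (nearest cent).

Runtime = 2 h/day × 14 days = 28 h
Energy = 0.13 kW × 28 h = 3.64 kWh
Cost = 3.64 kWh × €0.22/kWh = €0.80

€0.80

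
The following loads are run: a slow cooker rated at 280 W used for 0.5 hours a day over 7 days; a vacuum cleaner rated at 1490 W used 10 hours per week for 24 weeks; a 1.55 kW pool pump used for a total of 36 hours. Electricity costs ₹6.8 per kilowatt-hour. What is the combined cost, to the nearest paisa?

slow cooker: Runtime = 0.5 h/day × 7 days = 3.5 h
slow cooker: 0.28 kW × 3.5 h = 0.98 kWh
vacuum cleaner: Runtime = 10 h/week × 24 weeks = 240 h
vacuum cleaner: 1.49 kW × 240 h = 357.6 kWh
pool pump: 1.55 kW × 36 h = 55.8 kWh
Total energy = 414.38 kWh
Cost = 414.38 × ₹6.8 = ₹2817.78

₹2817.78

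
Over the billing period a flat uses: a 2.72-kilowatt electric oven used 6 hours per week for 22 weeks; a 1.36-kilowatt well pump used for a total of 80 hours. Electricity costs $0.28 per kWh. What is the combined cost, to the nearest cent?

$131.00

electric oven: Runtime = 6 h/week × 22 weeks = 132 h
electric oven: 2.72 kW × 132 h = 359.04 kWh
well pump: 1.36 kW × 80 h = 108.8 kWh
Total energy = 467.84 kWh
Cost = 467.84 × $0.28 = $131.00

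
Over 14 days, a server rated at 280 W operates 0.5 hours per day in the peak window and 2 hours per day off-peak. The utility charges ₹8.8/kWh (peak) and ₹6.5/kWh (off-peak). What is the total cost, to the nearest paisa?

Peak energy = 0.28 kW × 0.5 h × 14 = 1.96 kWh
Off-peak energy = 0.28 kW × 2 h × 14 = 7.84 kWh
Cost = 1.96 × ₹8.8 + 7.84 × ₹6.5 = ₹17.248 + ₹50.96 = ₹68.21

₹68.21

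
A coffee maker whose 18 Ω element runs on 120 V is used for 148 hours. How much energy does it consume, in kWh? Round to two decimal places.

118.40 kWh

Power = V²/R = 120²/18 = 800 W = 0.8 kW
Energy = 0.8 kW × 148 h = 118.4 kWh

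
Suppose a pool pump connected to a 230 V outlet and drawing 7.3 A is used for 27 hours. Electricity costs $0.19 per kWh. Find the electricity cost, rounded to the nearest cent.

Power = 7.3 A × 230 V = 1679 W = 1.679 kW
Energy = 1.679 kW × 27 h = 45.333 kWh
Cost = 45.333 kWh × $0.19/kWh = $8.61

$8.61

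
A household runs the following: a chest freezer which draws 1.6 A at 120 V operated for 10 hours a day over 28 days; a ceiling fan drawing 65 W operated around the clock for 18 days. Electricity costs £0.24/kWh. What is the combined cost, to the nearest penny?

£19.64

chest freezer: Power = 1.6 A × 120 V = 192 W = 0.192 kW
chest freezer: Runtime = 10 h/day × 28 days = 280 h
chest freezer: 0.192 kW × 280 h = 53.76 kWh
ceiling fan: Runtime = 24 h × 18 = 432 h
ceiling fan: 0.065 kW × 432 h = 28.08 kWh
Total energy = 81.84 kWh
Cost = 81.84 × £0.24 = £19.64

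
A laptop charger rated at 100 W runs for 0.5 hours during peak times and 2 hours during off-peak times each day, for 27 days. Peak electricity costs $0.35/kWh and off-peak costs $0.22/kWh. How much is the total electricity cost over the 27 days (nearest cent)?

$1.66

Peak energy = 0.1 kW × 0.5 h × 27 = 1.35 kWh
Off-peak energy = 0.1 kW × 2 h × 27 = 5.4 kWh
Cost = 1.35 × $0.35 + 5.4 × $0.22 = $0.4725 + $1.188 = $1.66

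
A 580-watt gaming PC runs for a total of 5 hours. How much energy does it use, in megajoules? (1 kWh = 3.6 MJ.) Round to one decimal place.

Energy = 0.58 kW × 5 h = 2.9 kWh
= 2.9 × 3.6 MJ = 10.4 MJ

10.4 MJ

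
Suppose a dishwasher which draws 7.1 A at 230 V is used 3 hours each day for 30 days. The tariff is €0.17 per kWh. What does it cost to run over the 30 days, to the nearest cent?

Power = 7.1 A × 230 V = 1633 W = 1.633 kW
Runtime = 3 h/day × 30 days = 90 h
Energy = 1.633 kW × 90 h = 146.97 kWh
Cost = 146.97 kWh × €0.17/kWh = €24.98

€24.98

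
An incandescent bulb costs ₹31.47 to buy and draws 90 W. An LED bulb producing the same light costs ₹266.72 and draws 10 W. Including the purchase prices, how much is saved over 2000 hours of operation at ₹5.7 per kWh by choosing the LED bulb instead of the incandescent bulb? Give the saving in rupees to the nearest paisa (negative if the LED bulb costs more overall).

incandescent bulb: ₹31.47 + (90/1000) kW × 2000 h × ₹5.7 = ₹31.47 + ₹1026 = ₹1057.47
LED bulb: ₹266.72 + (10/1000) kW × 2000 h × ₹5.7 = ₹266.72 + ₹114 = ₹380.72
Saving = ₹1057.47 − ₹380.72 = ₹676.75

₹676.75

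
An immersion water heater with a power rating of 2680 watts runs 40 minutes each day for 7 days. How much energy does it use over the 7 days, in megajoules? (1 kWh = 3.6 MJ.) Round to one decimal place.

45.0 MJ

Runtime = 40 min × 7 = 280 min = 4.666666… h
Energy = 2.68 kW × 4.666666… h = 12.506666… kWh
= 12.506666… × 3.6 MJ = 45.0 MJ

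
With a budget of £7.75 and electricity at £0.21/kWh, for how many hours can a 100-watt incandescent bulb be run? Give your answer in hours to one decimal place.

Energy available = £7.75 ÷ £0.21/kWh = 36.9048 kWh
Hours = 36.9048 kWh ÷ 0.1 kW = 369.0 h

369.0 h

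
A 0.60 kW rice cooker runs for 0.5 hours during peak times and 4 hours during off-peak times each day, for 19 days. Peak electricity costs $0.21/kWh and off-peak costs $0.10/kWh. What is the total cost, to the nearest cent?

Peak energy = 0.6 kW × 0.5 h × 19 = 5.7 kWh
Off-peak energy = 0.6 kW × 4 h × 19 = 45.6 kWh
Cost = 5.7 × $0.21 + 45.6 × $0.10 = $1.197 + $4.56 = $5.76

$5.76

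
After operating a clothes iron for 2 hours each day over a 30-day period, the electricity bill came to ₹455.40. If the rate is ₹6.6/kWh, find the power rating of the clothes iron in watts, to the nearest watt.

Energy = ₹455.40 ÷ ₹6.6/kWh = 69 kWh
Runtime = 2 h/day × 30 days = 60 h
Power = 69 kWh ÷ 60 h = 1.15 kW = 1150 W

1150 W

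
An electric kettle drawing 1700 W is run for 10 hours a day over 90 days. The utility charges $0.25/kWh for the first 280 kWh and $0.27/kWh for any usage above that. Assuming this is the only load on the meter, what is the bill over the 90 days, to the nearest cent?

Runtime = 10 h/day × 90 days = 900 h
Energy = 1.7 kW × 900 h = 1530 kWh
Tier 1 (0–280 kWh): 280 × $0.25 = $70
Above 280 kWh: 1250 × $0.27 = $337.5
Bill = $407.50

$407.50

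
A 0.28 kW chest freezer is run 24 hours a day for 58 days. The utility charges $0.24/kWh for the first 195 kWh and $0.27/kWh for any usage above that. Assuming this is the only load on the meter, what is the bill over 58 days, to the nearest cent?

Runtime = 24 h × 58 = 1392 h
Energy = 0.28 kW × 1392 h = 389.76 kWh
Tier 1 (0–195 kWh): 195 × $0.24 = $46.8
Above 195 kWh: 194.76 × $0.27 = $52.5852
Bill = $99.39

$99.39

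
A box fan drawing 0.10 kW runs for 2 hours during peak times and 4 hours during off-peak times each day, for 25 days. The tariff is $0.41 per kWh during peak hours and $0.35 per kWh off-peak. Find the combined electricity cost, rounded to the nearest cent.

Peak energy = 0.1 kW × 2 h × 25 = 5 kWh
Off-peak energy = 0.1 kW × 4 h × 25 = 10 kWh
Cost = 5 × $0.41 + 10 × $0.35 = $2.05 + $3.5 = $5.55

$5.55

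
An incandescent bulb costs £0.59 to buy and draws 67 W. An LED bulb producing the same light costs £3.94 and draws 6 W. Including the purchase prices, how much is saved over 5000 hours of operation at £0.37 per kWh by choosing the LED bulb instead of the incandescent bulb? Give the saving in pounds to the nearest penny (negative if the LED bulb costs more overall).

incandescent bulb: £0.59 + (67/1000) kW × 5000 h × £0.37 = £0.59 + £123.95 = £124.54
LED bulb: £3.94 + (6/1000) kW × 5000 h × £0.37 = £3.94 + £11.1 = £15.04
Saving = £124.54 − £15.04 = £109.5

£109.50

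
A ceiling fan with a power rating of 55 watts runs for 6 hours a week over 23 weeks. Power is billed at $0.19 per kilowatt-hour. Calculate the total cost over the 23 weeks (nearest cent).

$1.44

Runtime = 6 h/week × 23 weeks = 138 h
Energy = 0.055 kW × 138 h = 7.59 kWh
Cost = 7.59 kWh × $0.19/kWh = $1.44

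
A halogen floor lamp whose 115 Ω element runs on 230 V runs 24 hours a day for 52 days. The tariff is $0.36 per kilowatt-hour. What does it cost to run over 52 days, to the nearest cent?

$206.67

Power = V²/R = 230²/115 = 460 W = 0.46 kW
Runtime = 24 h × 52 = 1248 h
Energy = 0.46 kW × 1248 h = 574.08 kWh
Cost = 574.08 kWh × $0.36/kWh = $206.67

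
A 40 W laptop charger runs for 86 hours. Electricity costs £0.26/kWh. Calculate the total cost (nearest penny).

£0.89

Energy = 0.04 kW × 86 h = 3.44 kWh
Cost = 3.44 kWh × £0.26/kWh = £0.89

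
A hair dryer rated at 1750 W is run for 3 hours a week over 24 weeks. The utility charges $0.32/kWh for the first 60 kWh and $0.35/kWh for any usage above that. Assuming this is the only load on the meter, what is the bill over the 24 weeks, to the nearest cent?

$42.30

Runtime = 3 h/week × 24 weeks = 72 h
Energy = 1.75 kW × 72 h = 126 kWh
Tier 1 (0–60 kWh): 60 × $0.32 = $19.2
Above 60 kWh: 66 × $0.35 = $23.1
Bill = $42.30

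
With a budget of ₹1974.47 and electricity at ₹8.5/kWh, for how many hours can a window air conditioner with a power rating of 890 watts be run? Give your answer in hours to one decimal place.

261.0 h

Energy available = ₹1974.47 ÷ ₹8.5/kWh = 232.2906 kWh
Hours = 232.2906 kWh ÷ 0.89 kW = 261.0 h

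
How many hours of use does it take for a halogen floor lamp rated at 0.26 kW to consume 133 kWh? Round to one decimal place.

511.5 h

Hours = 133 kWh ÷ 0.26 kW = 511.5 h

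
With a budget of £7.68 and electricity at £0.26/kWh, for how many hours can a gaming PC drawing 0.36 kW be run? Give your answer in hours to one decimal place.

82.1 h

Energy available = £7.68 ÷ £0.26/kWh = 29.5385 kWh
Hours = 29.5385 kWh ÷ 0.36 kW = 82.1 h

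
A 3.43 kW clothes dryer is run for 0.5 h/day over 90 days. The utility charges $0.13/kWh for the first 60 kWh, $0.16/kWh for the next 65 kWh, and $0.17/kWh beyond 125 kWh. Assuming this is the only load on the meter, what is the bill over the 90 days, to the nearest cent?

$23.19

Runtime = 0.5 h/day × 90 days = 45 h
Energy = 3.43 kW × 45 h = 154.35 kWh
Tier 1 (0–60 kWh): 60 × $0.13 = $7.8
Tier 2 (60–125 kWh): 65 × $0.16 = $10.4
Above 125 kWh: 29.35 × $0.17 = $4.9895
Bill = $23.19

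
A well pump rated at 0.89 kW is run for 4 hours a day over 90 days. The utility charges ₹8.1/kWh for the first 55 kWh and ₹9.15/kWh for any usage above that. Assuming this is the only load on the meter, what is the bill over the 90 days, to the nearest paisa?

Runtime = 4 h/day × 90 days = 360 h
Energy = 0.89 kW × 360 h = 320.4 kWh
Tier 1 (0–55 kWh): 55 × ₹8.1 = ₹445.5
Above 55 kWh: 265.4 × ₹9.15 = ₹2428.41
Bill = ₹2873.91

₹2873.91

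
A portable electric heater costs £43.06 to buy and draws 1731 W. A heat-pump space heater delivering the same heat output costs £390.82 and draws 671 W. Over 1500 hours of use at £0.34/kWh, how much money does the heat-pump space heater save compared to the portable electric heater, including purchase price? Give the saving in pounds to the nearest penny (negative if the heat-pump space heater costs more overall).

£192.84

portable electric heater: £43.06 + (1731/1000) kW × 1500 h × £0.34 = £43.06 + £882.81 = £925.87
heat-pump space heater: £390.82 + (671/1000) kW × 1500 h × £0.34 = £390.82 + £342.21 = £733.03
Saving = £925.87 − £733.03 = £192.84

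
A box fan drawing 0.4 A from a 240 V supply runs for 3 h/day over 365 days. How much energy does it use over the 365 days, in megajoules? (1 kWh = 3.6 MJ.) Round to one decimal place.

Power = 0.4 A × 240 V = 96 W = 0.096 kW
Runtime = 3 h/day × 365 days = 1095 h
Energy = 0.096 kW × 1095 h = 105.12 kWh
= 105.12 × 3.6 MJ = 378.4 MJ

378.4 MJ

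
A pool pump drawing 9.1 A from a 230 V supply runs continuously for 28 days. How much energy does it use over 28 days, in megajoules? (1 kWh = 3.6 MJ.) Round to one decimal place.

Power = 9.1 A × 230 V = 2093 W = 2.093 kW
Runtime = 24 h × 28 = 672 h
Energy = 2.093 kW × 672 h = 1406.496 kWh
= 1406.496 × 3.6 MJ = 5063.4 MJ

5063.4 MJ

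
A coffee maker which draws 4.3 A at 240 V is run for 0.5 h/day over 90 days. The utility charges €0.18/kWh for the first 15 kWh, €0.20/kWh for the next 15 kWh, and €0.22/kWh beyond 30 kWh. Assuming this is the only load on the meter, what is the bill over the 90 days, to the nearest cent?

Power = 4.3 A × 240 V = 1032 W = 1.032 kW
Runtime = 0.5 h/day × 90 days = 45 h
Energy = 1.032 kW × 45 h = 46.44 kWh
Tier 1 (0–15 kWh): 15 × €0.18 = €2.7
Tier 2 (15–30 kWh): 15 × €0.20 = €3
Above 30 kWh: 16.44 × €0.22 = €3.6168
Bill = €9.32

€9.32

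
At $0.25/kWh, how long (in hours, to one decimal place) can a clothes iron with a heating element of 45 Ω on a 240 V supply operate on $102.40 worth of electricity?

Power = V²/R = 240²/45 = 1280 W = 1.28 kW
Energy available = $102.40 ÷ $0.25/kWh = 409.6 kWh
Hours = 409.6 kWh ÷ 1.28 kW = 320.0 h

320.0 h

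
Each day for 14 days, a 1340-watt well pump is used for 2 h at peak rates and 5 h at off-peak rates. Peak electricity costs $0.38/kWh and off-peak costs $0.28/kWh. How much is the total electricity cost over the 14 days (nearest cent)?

Peak energy = 1.34 kW × 2 h × 14 = 37.52 kWh
Off-peak energy = 1.34 kW × 5 h × 14 = 93.8 kWh
Cost = 37.52 × $0.38 + 93.8 × $0.28 = $14.2576 + $26.264 = $40.52

$40.52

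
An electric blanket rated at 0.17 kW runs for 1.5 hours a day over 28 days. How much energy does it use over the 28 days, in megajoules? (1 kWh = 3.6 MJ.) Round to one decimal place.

25.7 MJ

Runtime = 1.5 h/day × 28 days = 42 h
Energy = 0.17 kW × 42 h = 7.14 kWh
= 7.14 × 3.6 MJ = 25.7 MJ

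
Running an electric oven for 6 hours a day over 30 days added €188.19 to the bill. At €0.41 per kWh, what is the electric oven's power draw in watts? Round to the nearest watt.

Energy = €188.19 ÷ €0.41/kWh = 459 kWh
Runtime = 6 h/day × 30 days = 180 h
Power = 459 kWh ÷ 180 h = 2.55 kW = 2550 W

2550 W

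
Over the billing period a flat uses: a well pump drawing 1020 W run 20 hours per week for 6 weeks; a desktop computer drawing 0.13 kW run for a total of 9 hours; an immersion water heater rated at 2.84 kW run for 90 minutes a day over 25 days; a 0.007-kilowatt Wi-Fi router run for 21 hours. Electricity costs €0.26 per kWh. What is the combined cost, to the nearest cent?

well pump: Runtime = 20 h/week × 6 weeks = 120 h
well pump: 1.02 kW × 120 h = 122.4 kWh
desktop computer: 0.13 kW × 9 h = 1.17 kWh
immersion water heater: Runtime = 90 min × 25 = 2250 min = 37.5 h
immersion water heater: 2.84 kW × 37.5 h = 106.5 kWh
Wi-Fi router: 0.007 kW × 21 h = 0.147 kWh
Total energy = 230.217 kWh
Cost = 230.217 × €0.26 = €59.86

€59.86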